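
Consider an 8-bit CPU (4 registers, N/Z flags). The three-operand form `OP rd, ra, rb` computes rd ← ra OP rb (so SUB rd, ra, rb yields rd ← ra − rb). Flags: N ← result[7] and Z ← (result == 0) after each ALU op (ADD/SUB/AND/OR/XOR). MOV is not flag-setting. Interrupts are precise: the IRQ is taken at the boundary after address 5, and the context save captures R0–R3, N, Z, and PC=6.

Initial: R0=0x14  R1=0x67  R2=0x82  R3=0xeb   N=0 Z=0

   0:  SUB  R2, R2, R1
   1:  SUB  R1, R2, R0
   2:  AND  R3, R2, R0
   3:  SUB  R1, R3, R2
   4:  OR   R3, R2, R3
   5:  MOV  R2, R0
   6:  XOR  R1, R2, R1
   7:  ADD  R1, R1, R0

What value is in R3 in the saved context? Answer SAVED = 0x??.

SAVED = 0x1b

after  0: R0=0x14 R1=0x67 R2=0x1b R3=0xeb  N=0 Z=0
after  1: R0=0x14 R1=0x07 R2=0x1b R3=0xeb  N=0 Z=0
after  2: R0=0x14 R1=0x07 R2=0x1b R3=0x10  N=0 Z=0
after  3: R0=0x14 R1=0xf5 R2=0x1b R3=0x10  N=1 Z=0
after  4: R0=0x14 R1=0xf5 R2=0x1b R3=0x1b  N=0 Z=0
after  5: R0=0x14 R1=0xf5 R2=0x14 R3=0x1b  N=0 Z=0
-- IRQ taken; context saved, return-PC = 6 --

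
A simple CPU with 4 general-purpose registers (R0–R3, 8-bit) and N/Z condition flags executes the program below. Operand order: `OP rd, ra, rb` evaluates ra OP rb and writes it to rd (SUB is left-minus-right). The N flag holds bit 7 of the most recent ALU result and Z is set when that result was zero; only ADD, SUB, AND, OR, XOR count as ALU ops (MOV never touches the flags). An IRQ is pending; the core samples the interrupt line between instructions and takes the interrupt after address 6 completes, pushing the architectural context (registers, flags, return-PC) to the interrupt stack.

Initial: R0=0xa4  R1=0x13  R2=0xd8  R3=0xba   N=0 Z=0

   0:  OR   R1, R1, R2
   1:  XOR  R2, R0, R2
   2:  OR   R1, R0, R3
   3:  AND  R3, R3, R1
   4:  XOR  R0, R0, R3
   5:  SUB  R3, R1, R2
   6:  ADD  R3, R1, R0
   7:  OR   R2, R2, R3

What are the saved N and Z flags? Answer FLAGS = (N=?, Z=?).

FLAGS = (N=1, Z=0)

after  0: R0=0xa4 R1=0xdb R2=0xd8 R3=0xba  N=1 Z=0
after  1: R0=0xa4 R1=0xdb R2=0x7c R3=0xba  N=0 Z=0
after  2: R0=0xa4 R1=0xbe R2=0x7c R3=0xba  N=1 Z=0
after  3: R0=0xa4 R1=0xbe R2=0x7c R3=0xba  N=1 Z=0
after  4: R0=0x1e R1=0xbe R2=0x7c R3=0xba  N=0 Z=0
after  5: R0=0x1e R1=0xbe R2=0x7c R3=0x42  N=0 Z=0
after  6: R0=0x1e R1=0xbe R2=0x7c R3=0xdc  N=1 Z=0
-- IRQ taken; context saved, return-PC = 7 --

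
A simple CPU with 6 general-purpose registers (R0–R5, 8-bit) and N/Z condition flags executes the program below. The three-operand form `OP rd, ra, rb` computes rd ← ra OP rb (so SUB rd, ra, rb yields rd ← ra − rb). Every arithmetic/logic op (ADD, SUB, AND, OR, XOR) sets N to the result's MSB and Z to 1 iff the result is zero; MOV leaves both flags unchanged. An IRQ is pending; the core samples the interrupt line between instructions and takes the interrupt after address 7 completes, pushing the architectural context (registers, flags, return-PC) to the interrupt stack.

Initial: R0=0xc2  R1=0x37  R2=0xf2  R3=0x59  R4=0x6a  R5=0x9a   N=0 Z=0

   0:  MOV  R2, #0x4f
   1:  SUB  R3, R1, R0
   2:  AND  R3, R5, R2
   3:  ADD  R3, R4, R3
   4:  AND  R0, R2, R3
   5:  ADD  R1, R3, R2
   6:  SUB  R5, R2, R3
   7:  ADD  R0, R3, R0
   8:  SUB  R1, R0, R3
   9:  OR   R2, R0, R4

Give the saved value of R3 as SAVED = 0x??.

SAVED = 0x74

after  0: R0=0xc2 R1=0x37 R2=0x4f R3=0x59 R4=0x6a R5=0x9a  N=0 Z=0
after  1: R0=0xc2 R1=0x37 R2=0x4f R3=0x75 R4=0x6a R5=0x9a  N=0 Z=0
after  2: R0=0xc2 R1=0x37 R2=0x4f R3=0x0a R4=0x6a R5=0x9a  N=0 Z=0
after  3: R0=0xc2 R1=0x37 R2=0x4f R3=0x74 R4=0x6a R5=0x9a  N=0 Z=0
after  4: R0=0x44 R1=0x37 R2=0x4f R3=0x74 R4=0x6a R5=0x9a  N=0 Z=0
after  5: R0=0x44 R1=0xc3 R2=0x4f R3=0x74 R4=0x6a R5=0x9a  N=1 Z=0
after  6: R0=0x44 R1=0xc3 R2=0x4f R3=0x74 R4=0x6a R5=0xdb  N=1 Z=0
after  7: R0=0xb8 R1=0xc3 R2=0x4f R3=0x74 R4=0x6a R5=0xdb  N=1 Z=0
-- IRQ taken; context saved, return-PC = 8 --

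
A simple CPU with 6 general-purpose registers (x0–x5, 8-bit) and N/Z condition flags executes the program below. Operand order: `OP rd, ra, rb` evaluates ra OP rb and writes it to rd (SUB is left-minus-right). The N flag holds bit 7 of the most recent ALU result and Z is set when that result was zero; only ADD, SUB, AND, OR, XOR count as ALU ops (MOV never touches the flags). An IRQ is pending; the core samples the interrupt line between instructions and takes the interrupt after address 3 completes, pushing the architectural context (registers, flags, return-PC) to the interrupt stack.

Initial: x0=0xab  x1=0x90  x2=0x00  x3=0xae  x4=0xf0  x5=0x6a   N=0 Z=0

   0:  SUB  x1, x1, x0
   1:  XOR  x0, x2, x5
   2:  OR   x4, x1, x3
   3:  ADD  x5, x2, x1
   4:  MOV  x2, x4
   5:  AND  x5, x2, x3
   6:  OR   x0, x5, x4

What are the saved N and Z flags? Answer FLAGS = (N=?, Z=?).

after  0: x0=0xab x1=0xe5 x2=0x00 x3=0xae x4=0xf0 x5=0x6a  N=1 Z=0
after  1: x0=0x6a x1=0xe5 x2=0x00 x3=0xae x4=0xf0 x5=0x6a  N=0 Z=0
after  2: x0=0x6a x1=0xe5 x2=0x00 x3=0xae x4=0xef x5=0x6a  N=1 Z=0
after  3: x0=0x6a x1=0xe5 x2=0x00 x3=0xae x4=0xef x5=0xe5  N=1 Z=0
-- IRQ taken; context saved, return-PC = 4 --

FLAGS = (N=1, Z=0)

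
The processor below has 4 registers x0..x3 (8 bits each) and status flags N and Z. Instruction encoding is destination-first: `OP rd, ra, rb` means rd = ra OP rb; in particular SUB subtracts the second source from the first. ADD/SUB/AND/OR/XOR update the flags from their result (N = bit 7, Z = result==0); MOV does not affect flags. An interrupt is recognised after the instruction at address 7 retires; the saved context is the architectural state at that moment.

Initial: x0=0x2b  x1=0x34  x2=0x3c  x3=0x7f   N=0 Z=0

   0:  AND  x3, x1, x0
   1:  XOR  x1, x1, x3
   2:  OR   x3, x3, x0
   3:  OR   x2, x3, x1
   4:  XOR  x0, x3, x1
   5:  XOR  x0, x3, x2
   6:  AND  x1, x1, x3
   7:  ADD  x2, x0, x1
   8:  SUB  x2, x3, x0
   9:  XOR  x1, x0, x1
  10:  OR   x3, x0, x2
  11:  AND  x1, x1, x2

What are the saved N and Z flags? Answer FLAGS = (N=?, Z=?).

FLAGS = (N=0, Z=0)

after  0: x0=0x2b x1=0x34 x2=0x3c x3=0x20  N=0 Z=0
after  1: x0=0x2b x1=0x14 x2=0x3c x3=0x20  N=0 Z=0
after  2: x0=0x2b x1=0x14 x2=0x3c x3=0x2b  N=0 Z=0
after  3: x0=0x2b x1=0x14 x2=0x3f x3=0x2b  N=0 Z=0
after  4: x0=0x3f x1=0x14 x2=0x3f x3=0x2b  N=0 Z=0
after  5: x0=0x14 x1=0x14 x2=0x3f x3=0x2b  N=0 Z=0
after  6: x0=0x14 x1=0x00 x2=0x3f x3=0x2b  N=0 Z=1
after  7: x0=0x14 x1=0x00 x2=0x14 x3=0x2b  N=0 Z=0
-- IRQ taken; context saved, return-PC = 8 --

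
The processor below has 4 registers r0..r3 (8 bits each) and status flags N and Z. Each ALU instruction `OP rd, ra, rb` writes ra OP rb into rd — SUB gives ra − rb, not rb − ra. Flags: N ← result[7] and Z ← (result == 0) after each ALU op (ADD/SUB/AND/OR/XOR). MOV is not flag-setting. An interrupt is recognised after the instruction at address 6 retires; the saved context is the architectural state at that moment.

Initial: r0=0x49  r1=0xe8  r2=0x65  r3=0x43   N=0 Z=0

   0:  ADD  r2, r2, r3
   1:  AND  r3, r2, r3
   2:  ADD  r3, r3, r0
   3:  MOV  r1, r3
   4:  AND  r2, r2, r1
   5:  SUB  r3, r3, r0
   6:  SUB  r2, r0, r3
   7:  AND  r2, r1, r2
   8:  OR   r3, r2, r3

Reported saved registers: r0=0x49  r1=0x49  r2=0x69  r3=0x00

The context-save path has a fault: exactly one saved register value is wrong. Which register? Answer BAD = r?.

after  0: r0=0x49 r1=0xe8 r2=0xa8 r3=0x43  N=1 Z=0
after  1: r0=0x49 r1=0xe8 r2=0xa8 r3=0x00  N=0 Z=1
after  2: r0=0x49 r1=0xe8 r2=0xa8 r3=0x49  N=0 Z=0
after  3: r0=0x49 r1=0x49 r2=0xa8 r3=0x49  N=0 Z=0
after  4: r0=0x49 r1=0x49 r2=0x08 r3=0x49  N=0 Z=0
after  5: r0=0x49 r1=0x49 r2=0x08 r3=0x00  N=0 Z=1
after  6: r0=0x49 r1=0x49 r2=0x49 r3=0x00  N=0 Z=0
-- IRQ taken; context saved, return-PC = 7 --
mismatch: r2: reported 0x69 vs actual 0x49

BAD = r2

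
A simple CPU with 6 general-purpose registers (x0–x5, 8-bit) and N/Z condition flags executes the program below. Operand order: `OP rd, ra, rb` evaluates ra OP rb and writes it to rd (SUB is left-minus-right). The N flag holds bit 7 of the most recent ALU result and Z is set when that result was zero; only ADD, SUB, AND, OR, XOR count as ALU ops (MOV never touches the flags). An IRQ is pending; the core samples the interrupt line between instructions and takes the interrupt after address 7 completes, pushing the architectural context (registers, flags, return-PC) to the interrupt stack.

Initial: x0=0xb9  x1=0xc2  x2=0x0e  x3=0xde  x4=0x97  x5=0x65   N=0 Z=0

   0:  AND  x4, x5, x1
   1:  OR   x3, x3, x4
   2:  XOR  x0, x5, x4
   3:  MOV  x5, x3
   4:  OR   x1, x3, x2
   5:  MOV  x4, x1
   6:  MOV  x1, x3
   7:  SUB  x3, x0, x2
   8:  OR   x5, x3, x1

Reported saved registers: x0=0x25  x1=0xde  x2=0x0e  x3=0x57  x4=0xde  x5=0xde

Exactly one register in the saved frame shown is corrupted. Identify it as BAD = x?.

BAD = x3

after  0: x0=0xb9 x1=0xc2 x2=0x0e x3=0xde x4=0x40 x5=0x65  N=0 Z=0
after  1: x0=0xb9 x1=0xc2 x2=0x0e x3=0xde x4=0x40 x5=0x65  N=1 Z=0
after  2: x0=0x25 x1=0xc2 x2=0x0e x3=0xde x4=0x40 x5=0x65  N=0 Z=0
after  3: x0=0x25 x1=0xc2 x2=0x0e x3=0xde x4=0x40 x5=0xde  N=0 Z=0
after  4: x0=0x25 x1=0xde x2=0x0e x3=0xde x4=0x40 x5=0xde  N=1 Z=0
after  5: x0=0x25 x1=0xde x2=0x0e x3=0xde x4=0xde x5=0xde  N=1 Z=0
after  6: x0=0x25 x1=0xde x2=0x0e x3=0xde x4=0xde x5=0xde  N=1 Z=0
after  7: x0=0x25 x1=0xde x2=0x0e x3=0x17 x4=0xde x5=0xde  N=0 Z=0
-- IRQ taken; context saved, return-PC = 8 --
mismatch: x3: reported 0x57 vs actual 0x17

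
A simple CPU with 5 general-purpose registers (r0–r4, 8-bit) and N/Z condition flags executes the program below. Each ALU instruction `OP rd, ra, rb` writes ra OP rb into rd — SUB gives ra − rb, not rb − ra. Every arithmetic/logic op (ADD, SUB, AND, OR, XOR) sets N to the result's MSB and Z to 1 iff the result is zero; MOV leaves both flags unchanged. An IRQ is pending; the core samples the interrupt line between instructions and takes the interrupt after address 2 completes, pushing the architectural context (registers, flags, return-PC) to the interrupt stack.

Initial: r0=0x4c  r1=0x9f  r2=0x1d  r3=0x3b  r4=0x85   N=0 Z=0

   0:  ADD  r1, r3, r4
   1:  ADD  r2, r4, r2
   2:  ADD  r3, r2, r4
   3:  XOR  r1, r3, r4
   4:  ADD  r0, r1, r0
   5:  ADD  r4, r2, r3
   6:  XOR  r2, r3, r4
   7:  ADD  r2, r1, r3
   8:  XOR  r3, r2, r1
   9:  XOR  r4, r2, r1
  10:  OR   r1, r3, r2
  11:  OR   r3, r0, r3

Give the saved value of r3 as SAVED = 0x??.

SAVED = 0x27

after  0: r0=0x4c r1=0xc0 r2=0x1d r3=0x3b r4=0x85  N=1 Z=0
after  1: r0=0x4c r1=0xc0 r2=0xa2 r3=0x3b r4=0x85  N=1 Z=0
after  2: r0=0x4c r1=0xc0 r2=0xa2 r3=0x27 r4=0x85  N=0 Z=0
-- IRQ taken; context saved, return-PC = 3 --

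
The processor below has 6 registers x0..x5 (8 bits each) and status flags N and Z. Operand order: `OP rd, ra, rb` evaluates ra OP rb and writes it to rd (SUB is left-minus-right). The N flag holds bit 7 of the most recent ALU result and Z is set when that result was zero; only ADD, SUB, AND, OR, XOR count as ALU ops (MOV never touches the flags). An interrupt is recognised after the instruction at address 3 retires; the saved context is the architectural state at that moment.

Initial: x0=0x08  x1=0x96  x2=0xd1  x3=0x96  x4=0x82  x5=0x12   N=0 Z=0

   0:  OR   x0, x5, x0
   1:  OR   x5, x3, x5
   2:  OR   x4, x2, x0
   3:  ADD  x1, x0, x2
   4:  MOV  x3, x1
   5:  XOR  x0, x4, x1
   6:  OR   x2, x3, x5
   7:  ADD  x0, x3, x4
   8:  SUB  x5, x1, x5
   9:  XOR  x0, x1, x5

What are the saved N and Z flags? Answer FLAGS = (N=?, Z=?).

after  0: x0=0x1a x1=0x96 x2=0xd1 x3=0x96 x4=0x82 x5=0x12  N=0 Z=0
after  1: x0=0x1a x1=0x96 x2=0xd1 x3=0x96 x4=0x82 x5=0x96  N=1 Z=0
after  2: x0=0x1a x1=0x96 x2=0xd1 x3=0x96 x4=0xdb x5=0x96  N=1 Z=0
after  3: x0=0x1a x1=0xeb x2=0xd1 x3=0x96 x4=0xdb x5=0x96  N=1 Z=0
-- IRQ taken; context saved, return-PC = 4 --

FLAGS = (N=1, Z=0)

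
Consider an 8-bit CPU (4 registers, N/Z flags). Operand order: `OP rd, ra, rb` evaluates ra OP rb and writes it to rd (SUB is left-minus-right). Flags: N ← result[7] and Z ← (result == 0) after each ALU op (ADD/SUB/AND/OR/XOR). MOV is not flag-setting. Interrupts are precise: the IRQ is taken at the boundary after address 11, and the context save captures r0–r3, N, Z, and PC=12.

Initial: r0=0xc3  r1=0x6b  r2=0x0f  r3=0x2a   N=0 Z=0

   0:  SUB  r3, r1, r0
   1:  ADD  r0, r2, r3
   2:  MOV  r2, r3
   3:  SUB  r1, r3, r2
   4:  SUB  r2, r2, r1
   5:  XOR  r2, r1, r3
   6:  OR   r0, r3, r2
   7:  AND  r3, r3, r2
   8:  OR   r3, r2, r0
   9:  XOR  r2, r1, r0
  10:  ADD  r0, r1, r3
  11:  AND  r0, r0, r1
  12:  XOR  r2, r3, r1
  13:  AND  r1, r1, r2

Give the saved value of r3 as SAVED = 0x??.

after  0: r0=0xc3 r1=0x6b r2=0x0f r3=0xa8  N=1 Z=0
after  1: r0=0xb7 r1=0x6b r2=0x0f r3=0xa8  N=1 Z=0
after  2: r0=0xb7 r1=0x6b r2=0xa8 r3=0xa8  N=1 Z=0
after  3: r0=0xb7 r1=0x00 r2=0xa8 r3=0xa8  N=0 Z=1
after  4: r0=0xb7 r1=0x00 r2=0xa8 r3=0xa8  N=1 Z=0
after  5: r0=0xb7 r1=0x00 r2=0xa8 r3=0xa8  N=1 Z=0
after  6: r0=0xa8 r1=0x00 r2=0xa8 r3=0xa8  N=1 Z=0
after  7: r0=0xa8 r1=0x00 r2=0xa8 r3=0xa8  N=1 Z=0
after  8: r0=0xa8 r1=0x00 r2=0xa8 r3=0xa8  N=1 Z=0
after  9: r0=0xa8 r1=0x00 r2=0xa8 r3=0xa8  N=1 Z=0
after 10: r0=0xa8 r1=0x00 r2=0xa8 r3=0xa8  N=1 Z=0
after 11: r0=0x00 r1=0x00 r2=0xa8 r3=0xa8  N=0 Z=1
-- IRQ taken; context saved, return-PC = 12 --

SAVED = 0xa8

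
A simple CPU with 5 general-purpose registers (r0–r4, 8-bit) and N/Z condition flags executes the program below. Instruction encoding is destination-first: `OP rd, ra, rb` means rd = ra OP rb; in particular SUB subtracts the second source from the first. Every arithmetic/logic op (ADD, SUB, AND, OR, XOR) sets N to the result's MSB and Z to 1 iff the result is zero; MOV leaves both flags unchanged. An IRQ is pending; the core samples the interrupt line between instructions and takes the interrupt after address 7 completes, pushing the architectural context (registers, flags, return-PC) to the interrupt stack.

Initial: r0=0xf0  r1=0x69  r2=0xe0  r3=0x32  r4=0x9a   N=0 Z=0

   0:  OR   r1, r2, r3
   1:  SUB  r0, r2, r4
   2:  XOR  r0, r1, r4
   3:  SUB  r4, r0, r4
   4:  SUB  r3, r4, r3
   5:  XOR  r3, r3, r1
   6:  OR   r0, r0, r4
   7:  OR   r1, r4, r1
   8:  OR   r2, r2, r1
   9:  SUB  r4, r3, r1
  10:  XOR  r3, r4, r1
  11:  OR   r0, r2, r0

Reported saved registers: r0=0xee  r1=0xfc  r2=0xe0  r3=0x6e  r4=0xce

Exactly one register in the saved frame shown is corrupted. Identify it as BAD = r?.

BAD = r1

after  0: r0=0xf0 r1=0xf2 r2=0xe0 r3=0x32 r4=0x9a  N=1 Z=0
after  1: r0=0x46 r1=0xf2 r2=0xe0 r3=0x32 r4=0x9a  N=0 Z=0
after  2: r0=0x68 r1=0xf2 r2=0xe0 r3=0x32 r4=0x9a  N=0 Z=0
after  3: r0=0x68 r1=0xf2 r2=0xe0 r3=0x32 r4=0xce  N=1 Z=0
after  4: r0=0x68 r1=0xf2 r2=0xe0 r3=0x9c r4=0xce  N=1 Z=0
after  5: r0=0x68 r1=0xf2 r2=0xe0 r3=0x6e r4=0xce  N=0 Z=0
after  6: r0=0xee r1=0xf2 r2=0xe0 r3=0x6e r4=0xce  N=1 Z=0
after  7: r0=0xee r1=0xfe r2=0xe0 r3=0x6e r4=0xce  N=1 Z=0
-- IRQ taken; context saved, return-PC = 8 --
mismatch: r1: reported 0xfc vs actual 0xfe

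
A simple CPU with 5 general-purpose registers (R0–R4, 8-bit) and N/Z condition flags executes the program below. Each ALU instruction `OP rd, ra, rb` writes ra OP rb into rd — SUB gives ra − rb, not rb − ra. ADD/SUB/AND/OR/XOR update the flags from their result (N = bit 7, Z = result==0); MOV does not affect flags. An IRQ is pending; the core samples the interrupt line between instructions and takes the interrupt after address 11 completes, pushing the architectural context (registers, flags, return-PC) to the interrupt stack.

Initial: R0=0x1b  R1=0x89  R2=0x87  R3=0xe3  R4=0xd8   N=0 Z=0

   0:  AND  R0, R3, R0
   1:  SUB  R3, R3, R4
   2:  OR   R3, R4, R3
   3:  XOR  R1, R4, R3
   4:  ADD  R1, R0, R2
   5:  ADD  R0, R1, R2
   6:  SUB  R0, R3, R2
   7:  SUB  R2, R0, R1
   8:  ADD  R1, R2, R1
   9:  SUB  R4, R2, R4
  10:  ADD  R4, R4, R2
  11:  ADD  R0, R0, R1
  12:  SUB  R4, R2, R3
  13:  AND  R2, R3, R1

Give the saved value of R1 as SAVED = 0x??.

SAVED = 0x54

after  0: R0=0x03 R1=0x89 R2=0x87 R3=0xe3 R4=0xd8  N=0 Z=0
after  1: R0=0x03 R1=0x89 R2=0x87 R3=0x0b R4=0xd8  N=0 Z=0
after  2: R0=0x03 R1=0x89 R2=0x87 R3=0xdb R4=0xd8  N=1 Z=0
after  3: R0=0x03 R1=0x03 R2=0x87 R3=0xdb R4=0xd8  N=0 Z=0
after  4: R0=0x03 R1=0x8a R2=0x87 R3=0xdb R4=0xd8  N=1 Z=0
after  5: R0=0x11 R1=0x8a R2=0x87 R3=0xdb R4=0xd8  N=0 Z=0
after  6: R0=0x54 R1=0x8a R2=0x87 R3=0xdb R4=0xd8  N=0 Z=0
after  7: R0=0x54 R1=0x8a R2=0xca R3=0xdb R4=0xd8  N=1 Z=0
after  8: R0=0x54 R1=0x54 R2=0xca R3=0xdb R4=0xd8  N=0 Z=0
after  9: R0=0x54 R1=0x54 R2=0xca R3=0xdb R4=0xf2  N=1 Z=0
after 10: R0=0x54 R1=0x54 R2=0xca R3=0xdb R4=0xbc  N=1 Z=0
after 11: R0=0xa8 R1=0x54 R2=0xca R3=0xdb R4=0xbc  N=1 Z=0
-- IRQ taken; context saved, return-PC = 12 --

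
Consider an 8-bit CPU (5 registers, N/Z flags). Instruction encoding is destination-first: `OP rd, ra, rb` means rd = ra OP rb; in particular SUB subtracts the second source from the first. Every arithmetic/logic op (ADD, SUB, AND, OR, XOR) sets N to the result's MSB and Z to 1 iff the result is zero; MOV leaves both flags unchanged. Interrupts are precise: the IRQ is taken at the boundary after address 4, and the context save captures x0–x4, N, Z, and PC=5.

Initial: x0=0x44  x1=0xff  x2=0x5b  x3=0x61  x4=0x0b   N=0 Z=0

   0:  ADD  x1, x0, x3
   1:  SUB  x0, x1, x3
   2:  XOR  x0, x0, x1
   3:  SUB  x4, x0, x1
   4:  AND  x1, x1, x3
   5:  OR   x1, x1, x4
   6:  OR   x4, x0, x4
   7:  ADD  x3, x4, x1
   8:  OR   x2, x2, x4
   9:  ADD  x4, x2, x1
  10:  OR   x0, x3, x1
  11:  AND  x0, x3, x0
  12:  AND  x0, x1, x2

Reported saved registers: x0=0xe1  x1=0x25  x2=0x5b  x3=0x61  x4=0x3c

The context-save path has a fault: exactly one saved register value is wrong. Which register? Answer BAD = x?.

BAD = x1

after  0: x0=0x44 x1=0xa5 x2=0x5b x3=0x61 x4=0x0b  N=1 Z=0
after  1: x0=0x44 x1=0xa5 x2=0x5b x3=0x61 x4=0x0b  N=0 Z=0
after  2: x0=0xe1 x1=0xa5 x2=0x5b x3=0x61 x4=0x0b  N=1 Z=0
after  3: x0=0xe1 x1=0xa5 x2=0x5b x3=0x61 x4=0x3c  N=0 Z=0
after  4: x0=0xe1 x1=0x21 x2=0x5b x3=0x61 x4=0x3c  N=0 Z=0
-- IRQ taken; context saved, return-PC = 5 --
mismatch: x1: reported 0x25 vs actual 0x21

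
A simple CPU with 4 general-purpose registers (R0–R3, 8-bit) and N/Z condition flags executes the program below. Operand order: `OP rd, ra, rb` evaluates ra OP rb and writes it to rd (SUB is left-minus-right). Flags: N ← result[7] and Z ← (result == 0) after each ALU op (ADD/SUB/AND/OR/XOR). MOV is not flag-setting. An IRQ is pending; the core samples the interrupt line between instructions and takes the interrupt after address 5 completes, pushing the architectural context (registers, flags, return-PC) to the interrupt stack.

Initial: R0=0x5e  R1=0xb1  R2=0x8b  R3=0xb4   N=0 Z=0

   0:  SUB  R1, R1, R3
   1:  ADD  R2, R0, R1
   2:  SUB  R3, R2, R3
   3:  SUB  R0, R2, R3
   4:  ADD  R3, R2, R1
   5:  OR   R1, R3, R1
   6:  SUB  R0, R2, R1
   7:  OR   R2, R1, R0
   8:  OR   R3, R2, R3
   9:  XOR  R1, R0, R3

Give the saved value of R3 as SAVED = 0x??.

after  0: R0=0x5e R1=0xfd R2=0x8b R3=0xb4  N=1 Z=0
after  1: R0=0x5e R1=0xfd R2=0x5b R3=0xb4  N=0 Z=0
after  2: R0=0x5e R1=0xfd R2=0x5b R3=0xa7  N=1 Z=0
after  3: R0=0xb4 R1=0xfd R2=0x5b R3=0xa7  N=1 Z=0
after  4: R0=0xb4 R1=0xfd R2=0x5b R3=0x58  N=0 Z=0
after  5: R0=0xb4 R1=0xfd R2=0x5b R3=0x58  N=1 Z=0
-- IRQ taken; context saved, return-PC = 6 --

SAVED = 0x58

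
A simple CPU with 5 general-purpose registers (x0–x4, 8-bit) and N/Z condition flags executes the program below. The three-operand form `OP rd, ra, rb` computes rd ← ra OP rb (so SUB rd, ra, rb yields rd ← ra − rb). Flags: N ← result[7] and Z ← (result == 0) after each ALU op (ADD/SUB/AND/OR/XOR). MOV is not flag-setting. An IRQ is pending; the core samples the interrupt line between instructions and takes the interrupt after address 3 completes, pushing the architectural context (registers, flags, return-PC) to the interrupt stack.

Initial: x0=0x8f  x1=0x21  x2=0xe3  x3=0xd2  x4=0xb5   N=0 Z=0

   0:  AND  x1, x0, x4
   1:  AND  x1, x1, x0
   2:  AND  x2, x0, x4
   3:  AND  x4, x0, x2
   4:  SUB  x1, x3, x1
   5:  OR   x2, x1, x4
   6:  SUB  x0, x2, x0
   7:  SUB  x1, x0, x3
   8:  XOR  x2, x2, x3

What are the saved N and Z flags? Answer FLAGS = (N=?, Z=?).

FLAGS = (N=1, Z=0)

after  0: x0=0x8f x1=0x85 x2=0xe3 x3=0xd2 x4=0xb5  N=1 Z=0
after  1: x0=0x8f x1=0x85 x2=0xe3 x3=0xd2 x4=0xb5  N=1 Z=0
after  2: x0=0x8f x1=0x85 x2=0x85 x3=0xd2 x4=0xb5  N=1 Z=0
after  3: x0=0x8f x1=0x85 x2=0x85 x3=0xd2 x4=0x85  N=1 Z=0
-- IRQ taken; context saved, return-PC = 4 --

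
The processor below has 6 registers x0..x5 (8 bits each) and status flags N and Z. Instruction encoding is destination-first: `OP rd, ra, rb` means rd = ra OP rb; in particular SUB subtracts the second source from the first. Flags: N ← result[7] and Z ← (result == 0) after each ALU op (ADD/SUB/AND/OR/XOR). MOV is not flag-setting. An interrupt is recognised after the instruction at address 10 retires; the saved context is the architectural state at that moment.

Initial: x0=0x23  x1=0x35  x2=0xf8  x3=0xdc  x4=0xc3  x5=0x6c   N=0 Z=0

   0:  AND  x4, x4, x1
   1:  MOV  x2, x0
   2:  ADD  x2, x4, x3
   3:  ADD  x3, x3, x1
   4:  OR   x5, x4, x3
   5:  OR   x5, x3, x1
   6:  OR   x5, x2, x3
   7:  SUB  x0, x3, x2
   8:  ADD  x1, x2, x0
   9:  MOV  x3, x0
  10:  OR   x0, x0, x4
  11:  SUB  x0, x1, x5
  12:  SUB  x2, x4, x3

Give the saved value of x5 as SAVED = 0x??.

SAVED = 0xdd

after  0: x0=0x23 x1=0x35 x2=0xf8 x3=0xdc x4=0x01 x5=0x6c  N=0 Z=0
after  1: x0=0x23 x1=0x35 x2=0x23 x3=0xdc x4=0x01 x5=0x6c  N=0 Z=0
after  2: x0=0x23 x1=0x35 x2=0xdd x3=0xdc x4=0x01 x5=0x6c  N=1 Z=0
after  3: x0=0x23 x1=0x35 x2=0xdd x3=0x11 x4=0x01 x5=0x6c  N=0 Z=0
after  4: x0=0x23 x1=0x35 x2=0xdd x3=0x11 x4=0x01 x5=0x11  N=0 Z=0
after  5: x0=0x23 x1=0x35 x2=0xdd x3=0x11 x4=0x01 x5=0x35  N=0 Z=0
after  6: x0=0x23 x1=0x35 x2=0xdd x3=0x11 x4=0x01 x5=0xdd  N=1 Z=0
after  7: x0=0x34 x1=0x35 x2=0xdd x3=0x11 x4=0x01 x5=0xdd  N=0 Z=0
after  8: x0=0x34 x1=0x11 x2=0xdd x3=0x11 x4=0x01 x5=0xdd  N=0 Z=0
after  9: x0=0x34 x1=0x11 x2=0xdd x3=0x34 x4=0x01 x5=0xdd  N=0 Z=0
after 10: x0=0x35 x1=0x11 x2=0xdd x3=0x34 x4=0x01 x5=0xdd  N=0 Z=0
-- IRQ taken; context saved, return-PC = 11 --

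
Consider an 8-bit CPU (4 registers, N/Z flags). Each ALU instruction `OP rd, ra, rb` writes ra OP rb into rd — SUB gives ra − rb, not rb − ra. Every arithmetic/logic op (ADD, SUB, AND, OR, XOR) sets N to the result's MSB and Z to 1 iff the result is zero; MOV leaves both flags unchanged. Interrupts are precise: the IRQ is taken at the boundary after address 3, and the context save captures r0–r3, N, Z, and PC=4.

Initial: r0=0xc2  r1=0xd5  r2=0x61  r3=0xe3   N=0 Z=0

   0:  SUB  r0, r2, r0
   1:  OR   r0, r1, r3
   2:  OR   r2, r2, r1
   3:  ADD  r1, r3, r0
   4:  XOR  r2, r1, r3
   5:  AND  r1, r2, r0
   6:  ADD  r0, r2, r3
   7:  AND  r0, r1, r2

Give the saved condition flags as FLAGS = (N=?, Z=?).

after  0: r0=0x9f r1=0xd5 r2=0x61 r3=0xe3  N=1 Z=0
after  1: r0=0xf7 r1=0xd5 r2=0x61 r3=0xe3  N=1 Z=0
after  2: r0=0xf7 r1=0xd5 r2=0xf5 r3=0xe3  N=1 Z=0
after  3: r0=0xf7 r1=0xda r2=0xf5 r3=0xe3  N=1 Z=0
-- IRQ taken; context saved, return-PC = 4 --

FLAGS = (N=1, Z=0)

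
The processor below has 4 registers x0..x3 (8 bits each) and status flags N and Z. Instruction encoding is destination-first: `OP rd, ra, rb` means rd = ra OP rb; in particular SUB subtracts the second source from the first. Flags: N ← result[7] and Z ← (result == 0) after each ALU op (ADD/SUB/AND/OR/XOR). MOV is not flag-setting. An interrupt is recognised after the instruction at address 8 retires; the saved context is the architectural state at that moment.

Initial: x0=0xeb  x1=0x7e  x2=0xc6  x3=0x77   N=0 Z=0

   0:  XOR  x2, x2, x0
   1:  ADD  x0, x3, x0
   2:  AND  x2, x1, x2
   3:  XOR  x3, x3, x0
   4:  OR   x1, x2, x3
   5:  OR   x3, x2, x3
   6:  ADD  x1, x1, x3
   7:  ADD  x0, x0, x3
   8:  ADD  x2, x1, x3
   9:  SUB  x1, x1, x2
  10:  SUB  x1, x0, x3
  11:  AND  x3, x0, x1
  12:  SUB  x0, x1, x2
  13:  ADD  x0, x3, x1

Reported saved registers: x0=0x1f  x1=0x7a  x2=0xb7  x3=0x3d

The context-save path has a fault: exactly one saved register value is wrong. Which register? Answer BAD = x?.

after  0: x0=0xeb x1=0x7e x2=0x2d x3=0x77  N=0 Z=0
after  1: x0=0x62 x1=0x7e x2=0x2d x3=0x77  N=0 Z=0
after  2: x0=0x62 x1=0x7e x2=0x2c x3=0x77  N=0 Z=0
after  3: x0=0x62 x1=0x7e x2=0x2c x3=0x15  N=0 Z=0
after  4: x0=0x62 x1=0x3d x2=0x2c x3=0x15  N=0 Z=0
after  5: x0=0x62 x1=0x3d x2=0x2c x3=0x3d  N=0 Z=0
after  6: x0=0x62 x1=0x7a x2=0x2c x3=0x3d  N=0 Z=0
after  7: x0=0x9f x1=0x7a x2=0x2c x3=0x3d  N=1 Z=0
after  8: x0=0x9f x1=0x7a x2=0xb7 x3=0x3d  N=1 Z=0
-- IRQ taken; context saved, return-PC = 9 --
mismatch: x0: reported 0x1f vs actual 0x9f

BAD = x0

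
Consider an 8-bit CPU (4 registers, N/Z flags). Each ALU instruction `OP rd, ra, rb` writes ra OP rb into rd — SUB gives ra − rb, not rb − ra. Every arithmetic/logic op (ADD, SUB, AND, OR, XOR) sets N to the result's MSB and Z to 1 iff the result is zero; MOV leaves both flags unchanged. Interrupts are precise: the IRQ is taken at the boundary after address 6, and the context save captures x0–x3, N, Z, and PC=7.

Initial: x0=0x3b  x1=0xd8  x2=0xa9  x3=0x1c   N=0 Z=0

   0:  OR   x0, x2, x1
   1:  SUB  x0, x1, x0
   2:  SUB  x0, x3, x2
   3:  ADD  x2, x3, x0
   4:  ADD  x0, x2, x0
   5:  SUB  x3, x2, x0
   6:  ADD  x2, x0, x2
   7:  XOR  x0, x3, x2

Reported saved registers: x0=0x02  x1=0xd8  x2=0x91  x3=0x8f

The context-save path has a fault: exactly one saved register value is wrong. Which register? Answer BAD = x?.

BAD = x3

after  0: x0=0xf9 x1=0xd8 x2=0xa9 x3=0x1c  N=1 Z=0
after  1: x0=0xdf x1=0xd8 x2=0xa9 x3=0x1c  N=1 Z=0
after  2: x0=0x73 x1=0xd8 x2=0xa9 x3=0x1c  N=0 Z=0
after  3: x0=0x73 x1=0xd8 x2=0x8f x3=0x1c  N=1 Z=0
after  4: x0=0x02 x1=0xd8 x2=0x8f x3=0x1c  N=0 Z=0
after  5: x0=0x02 x1=0xd8 x2=0x8f x3=0x8d  N=1 Z=0
after  6: x0=0x02 x1=0xd8 x2=0x91 x3=0x8d  N=1 Z=0
-- IRQ taken; context saved, return-PC = 7 --
mismatch: x3: reported 0x8f vs actual 0x8d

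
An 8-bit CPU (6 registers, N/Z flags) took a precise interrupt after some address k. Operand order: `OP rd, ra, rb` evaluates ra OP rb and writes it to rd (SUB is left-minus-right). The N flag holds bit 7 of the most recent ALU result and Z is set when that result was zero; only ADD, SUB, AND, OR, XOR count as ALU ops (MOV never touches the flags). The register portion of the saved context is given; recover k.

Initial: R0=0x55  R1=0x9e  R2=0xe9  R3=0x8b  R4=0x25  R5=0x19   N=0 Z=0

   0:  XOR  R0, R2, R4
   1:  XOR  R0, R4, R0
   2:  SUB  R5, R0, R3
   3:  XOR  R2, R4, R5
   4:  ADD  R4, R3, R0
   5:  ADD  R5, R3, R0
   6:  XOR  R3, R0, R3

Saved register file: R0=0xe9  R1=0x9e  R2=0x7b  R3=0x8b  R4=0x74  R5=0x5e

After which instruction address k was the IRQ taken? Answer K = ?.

K = 4

after  0: R0=0xcc R1=0x9e R2=0xe9 R3=0x8b R4=0x25 R5=0x19  N=1 Z=0
after  1: R0=0xe9 R1=0x9e R2=0xe9 R3=0x8b R4=0x25 R5=0x19  N=1 Z=0
after  2: R0=0xe9 R1=0x9e R2=0xe9 R3=0x8b R4=0x25 R5=0x5e  N=0 Z=0
after  3: R0=0xe9 R1=0x9e R2=0x7b R3=0x8b R4=0x25 R5=0x5e  N=0 Z=0
after  4: R0=0xe9 R1=0x9e R2=0x7b R3=0x8b R4=0x74 R5=0x5e  N=0 Z=0
-- IRQ taken; context saved, return-PC = 5 --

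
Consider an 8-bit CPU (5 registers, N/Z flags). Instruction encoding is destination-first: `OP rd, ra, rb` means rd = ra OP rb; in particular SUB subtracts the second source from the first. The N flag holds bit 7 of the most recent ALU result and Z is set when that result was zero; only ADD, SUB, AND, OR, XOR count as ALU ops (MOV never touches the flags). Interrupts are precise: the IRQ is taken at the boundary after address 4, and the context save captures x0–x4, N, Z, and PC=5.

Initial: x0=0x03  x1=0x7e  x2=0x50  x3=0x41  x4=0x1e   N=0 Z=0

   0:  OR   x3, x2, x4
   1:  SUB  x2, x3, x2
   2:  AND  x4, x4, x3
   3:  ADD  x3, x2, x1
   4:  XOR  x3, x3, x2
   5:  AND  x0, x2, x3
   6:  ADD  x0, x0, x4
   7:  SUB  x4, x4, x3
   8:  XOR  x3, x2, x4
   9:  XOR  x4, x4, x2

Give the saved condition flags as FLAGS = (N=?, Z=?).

FLAGS = (N=1, Z=0)

after  0: x0=0x03 x1=0x7e x2=0x50 x3=0x5e x4=0x1e  N=0 Z=0
after  1: x0=0x03 x1=0x7e x2=0x0e x3=0x5e x4=0x1e  N=0 Z=0
after  2: x0=0x03 x1=0x7e x2=0x0e x3=0x5e x4=0x1e  N=0 Z=0
after  3: x0=0x03 x1=0x7e x2=0x0e x3=0x8c x4=0x1e  N=1 Z=0
after  4: x0=0x03 x1=0x7e x2=0x0e x3=0x82 x4=0x1e  N=1 Z=0
-- IRQ taken; context saved, return-PC = 5 --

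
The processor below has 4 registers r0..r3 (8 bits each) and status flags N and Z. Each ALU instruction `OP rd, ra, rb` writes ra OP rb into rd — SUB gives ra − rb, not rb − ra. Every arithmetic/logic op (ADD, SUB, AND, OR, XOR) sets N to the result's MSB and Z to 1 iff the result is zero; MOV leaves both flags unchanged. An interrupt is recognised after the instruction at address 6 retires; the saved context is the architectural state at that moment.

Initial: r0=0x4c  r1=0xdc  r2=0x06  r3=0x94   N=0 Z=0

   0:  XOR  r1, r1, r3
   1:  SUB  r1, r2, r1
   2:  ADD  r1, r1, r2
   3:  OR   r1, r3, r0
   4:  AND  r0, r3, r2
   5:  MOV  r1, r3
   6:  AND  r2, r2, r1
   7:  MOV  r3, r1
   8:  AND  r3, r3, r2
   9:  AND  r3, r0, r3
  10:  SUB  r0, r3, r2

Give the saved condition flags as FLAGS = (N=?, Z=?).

after  0: r0=0x4c r1=0x48 r2=0x06 r3=0x94  N=0 Z=0
after  1: r0=0x4c r1=0xbe r2=0x06 r3=0x94  N=1 Z=0
after  2: r0=0x4c r1=0xc4 r2=0x06 r3=0x94  N=1 Z=0
after  3: r0=0x4c r1=0xdc r2=0x06 r3=0x94  N=1 Z=0
after  4: r0=0x04 r1=0xdc r2=0x06 r3=0x94  N=0 Z=0
after  5: r0=0x04 r1=0x94 r2=0x06 r3=0x94  N=0 Z=0
after  6: r0=0x04 r1=0x94 r2=0x04 r3=0x94  N=0 Z=0
-- IRQ taken; context saved, return-PC = 7 --

FLAGS = (N=0, Z=0)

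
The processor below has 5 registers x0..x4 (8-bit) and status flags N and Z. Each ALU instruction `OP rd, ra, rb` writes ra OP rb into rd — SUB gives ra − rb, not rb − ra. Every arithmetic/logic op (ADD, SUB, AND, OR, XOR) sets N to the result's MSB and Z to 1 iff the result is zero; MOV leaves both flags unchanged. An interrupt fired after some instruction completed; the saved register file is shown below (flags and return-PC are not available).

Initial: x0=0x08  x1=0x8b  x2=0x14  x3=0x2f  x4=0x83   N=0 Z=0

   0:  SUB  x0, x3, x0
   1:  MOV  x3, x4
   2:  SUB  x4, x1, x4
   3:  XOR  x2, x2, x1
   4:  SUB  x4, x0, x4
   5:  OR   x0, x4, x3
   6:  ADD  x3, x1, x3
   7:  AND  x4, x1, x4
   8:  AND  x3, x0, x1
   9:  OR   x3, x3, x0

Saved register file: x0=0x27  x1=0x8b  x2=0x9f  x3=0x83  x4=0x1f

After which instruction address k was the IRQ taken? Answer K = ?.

after  0: x0=0x27 x1=0x8b x2=0x14 x3=0x2f x4=0x83  N=0 Z=0
after  1: x0=0x27 x1=0x8b x2=0x14 x3=0x83 x4=0x83  N=0 Z=0
after  2: x0=0x27 x1=0x8b x2=0x14 x3=0x83 x4=0x08  N=0 Z=0
after  3: x0=0x27 x1=0x8b x2=0x9f x3=0x83 x4=0x08  N=1 Z=0
after  4: x0=0x27 x1=0x8b x2=0x9f x3=0x83 x4=0x1f  N=0 Z=0
-- IRQ taken; context saved, return-PC = 5 --

K = 4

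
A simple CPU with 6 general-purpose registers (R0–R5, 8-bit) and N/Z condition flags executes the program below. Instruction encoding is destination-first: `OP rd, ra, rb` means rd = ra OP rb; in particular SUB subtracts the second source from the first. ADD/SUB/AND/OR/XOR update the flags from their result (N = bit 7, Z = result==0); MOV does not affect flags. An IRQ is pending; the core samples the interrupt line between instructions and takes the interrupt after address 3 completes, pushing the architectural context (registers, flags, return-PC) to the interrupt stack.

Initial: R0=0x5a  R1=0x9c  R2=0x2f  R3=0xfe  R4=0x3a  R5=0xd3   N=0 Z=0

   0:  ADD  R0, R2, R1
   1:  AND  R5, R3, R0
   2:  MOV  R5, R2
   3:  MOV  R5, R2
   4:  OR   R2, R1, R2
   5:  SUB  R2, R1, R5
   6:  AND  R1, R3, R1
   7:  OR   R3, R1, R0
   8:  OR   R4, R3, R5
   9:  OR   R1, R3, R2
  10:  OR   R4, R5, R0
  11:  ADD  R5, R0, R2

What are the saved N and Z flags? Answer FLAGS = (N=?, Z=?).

FLAGS = (N=1, Z=0)

after  0: R0=0xcb R1=0x9c R2=0x2f R3=0xfe R4=0x3a R5=0xd3  N=1 Z=0
after  1: R0=0xcb R1=0x9c R2=0x2f R3=0xfe R4=0x3a R5=0xca  N=1 Z=0
after  2: R0=0xcb R1=0x9c R2=0x2f R3=0xfe R4=0x3a R5=0x2f  N=1 Z=0
after  3: R0=0xcb R1=0x9c R2=0x2f R3=0xfe R4=0x3a R5=0x2f  N=1 Z=0
-- IRQ taken; context saved, return-PC = 4 --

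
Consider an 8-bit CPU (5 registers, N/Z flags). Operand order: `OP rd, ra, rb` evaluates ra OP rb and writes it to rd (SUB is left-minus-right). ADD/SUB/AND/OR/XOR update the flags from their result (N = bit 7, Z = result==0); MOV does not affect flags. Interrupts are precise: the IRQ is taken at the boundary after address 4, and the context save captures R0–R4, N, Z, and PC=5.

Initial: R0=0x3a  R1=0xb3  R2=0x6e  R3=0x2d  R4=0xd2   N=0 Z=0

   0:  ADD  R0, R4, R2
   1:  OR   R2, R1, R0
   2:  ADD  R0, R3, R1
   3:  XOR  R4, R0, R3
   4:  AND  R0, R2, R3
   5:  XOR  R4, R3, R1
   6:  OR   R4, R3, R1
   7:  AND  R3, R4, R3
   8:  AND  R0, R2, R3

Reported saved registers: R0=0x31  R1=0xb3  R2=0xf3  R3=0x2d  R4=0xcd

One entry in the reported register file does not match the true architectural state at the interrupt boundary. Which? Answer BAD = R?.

BAD = R0

after  0: R0=0x40 R1=0xb3 R2=0x6e R3=0x2d R4=0xd2  N=0 Z=0
after  1: R0=0x40 R1=0xb3 R2=0xf3 R3=0x2d R4=0xd2  N=1 Z=0
after  2: R0=0xe0 R1=0xb3 R2=0xf3 R3=0x2d R4=0xd2  N=1 Z=0
after  3: R0=0xe0 R1=0xb3 R2=0xf3 R3=0x2d R4=0xcd  N=1 Z=0
after  4: R0=0x21 R1=0xb3 R2=0xf3 R3=0x2d R4=0xcd  N=0 Z=0
-- IRQ taken; context saved, return-PC = 5 --
mismatch: R0: reported 0x31 vs actual 0x21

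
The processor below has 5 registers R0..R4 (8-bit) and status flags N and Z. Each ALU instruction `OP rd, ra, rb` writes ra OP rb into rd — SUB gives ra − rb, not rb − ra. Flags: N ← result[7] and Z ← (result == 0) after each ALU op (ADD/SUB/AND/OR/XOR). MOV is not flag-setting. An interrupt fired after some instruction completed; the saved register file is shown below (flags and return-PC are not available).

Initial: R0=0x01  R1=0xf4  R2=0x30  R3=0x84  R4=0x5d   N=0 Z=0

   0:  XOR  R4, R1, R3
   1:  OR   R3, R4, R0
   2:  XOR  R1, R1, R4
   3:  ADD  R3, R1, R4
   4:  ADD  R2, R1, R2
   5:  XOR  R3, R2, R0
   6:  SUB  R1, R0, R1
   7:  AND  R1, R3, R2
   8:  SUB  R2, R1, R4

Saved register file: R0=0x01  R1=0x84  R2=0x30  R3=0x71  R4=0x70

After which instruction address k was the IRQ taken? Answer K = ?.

K = 2

after  0: R0=0x01 R1=0xf4 R2=0x30 R3=0x84 R4=0x70  N=0 Z=0
after  1: R0=0x01 R1=0xf4 R2=0x30 R3=0x71 R4=0x70  N=0 Z=0
after  2: R0=0x01 R1=0x84 R2=0x30 R3=0x71 R4=0x70  N=1 Z=0
-- IRQ taken; context saved, return-PC = 3 --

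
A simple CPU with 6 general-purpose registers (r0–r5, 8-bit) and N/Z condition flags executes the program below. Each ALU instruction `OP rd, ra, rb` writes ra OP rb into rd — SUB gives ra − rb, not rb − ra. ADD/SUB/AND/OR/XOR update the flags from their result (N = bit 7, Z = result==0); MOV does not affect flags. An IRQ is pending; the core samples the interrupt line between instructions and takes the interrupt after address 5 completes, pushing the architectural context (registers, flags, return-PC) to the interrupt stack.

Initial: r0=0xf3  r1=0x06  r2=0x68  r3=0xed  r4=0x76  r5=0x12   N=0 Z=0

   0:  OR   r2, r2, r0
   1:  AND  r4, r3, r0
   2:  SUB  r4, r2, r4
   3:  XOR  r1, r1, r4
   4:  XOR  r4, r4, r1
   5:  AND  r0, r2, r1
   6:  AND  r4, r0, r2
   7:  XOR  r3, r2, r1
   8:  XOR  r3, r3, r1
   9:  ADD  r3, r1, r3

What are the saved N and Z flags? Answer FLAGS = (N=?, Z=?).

FLAGS = (N=0, Z=0)

after  0: r0=0xf3 r1=0x06 r2=0xfb r3=0xed r4=0x76 r5=0x12  N=1 Z=0
after  1: r0=0xf3 r1=0x06 r2=0xfb r3=0xed r4=0xe1 r5=0x12  N=1 Z=0
after  2: r0=0xf3 r1=0x06 r2=0xfb r3=0xed r4=0x1a r5=0x12  N=0 Z=0
after  3: r0=0xf3 r1=0x1c r2=0xfb r3=0xed r4=0x1a r5=0x12  N=0 Z=0
after  4: r0=0xf3 r1=0x1c r2=0xfb r3=0xed r4=0x06 r5=0x12  N=0 Z=0
after  5: r0=0x18 r1=0x1c r2=0xfb r3=0xed r4=0x06 r5=0x12  N=0 Z=0
-- IRQ taken; context saved, return-PC = 6 --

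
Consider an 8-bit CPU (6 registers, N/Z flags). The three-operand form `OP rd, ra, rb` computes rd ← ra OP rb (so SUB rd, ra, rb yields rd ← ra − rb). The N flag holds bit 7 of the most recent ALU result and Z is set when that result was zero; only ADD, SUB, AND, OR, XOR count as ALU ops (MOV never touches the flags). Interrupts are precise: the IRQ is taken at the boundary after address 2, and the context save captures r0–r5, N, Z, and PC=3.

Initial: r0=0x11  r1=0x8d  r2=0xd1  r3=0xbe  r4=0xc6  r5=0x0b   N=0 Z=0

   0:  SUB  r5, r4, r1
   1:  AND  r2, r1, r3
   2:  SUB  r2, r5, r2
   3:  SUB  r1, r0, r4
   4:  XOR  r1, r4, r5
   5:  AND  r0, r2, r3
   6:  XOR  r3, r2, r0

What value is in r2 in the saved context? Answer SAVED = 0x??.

after  0: r0=0x11 r1=0x8d r2=0xd1 r3=0xbe r4=0xc6 r5=0x39  N=0 Z=0
after  1: r0=0x11 r1=0x8d r2=0x8c r3=0xbe r4=0xc6 r5=0x39  N=1 Z=0
after  2: r0=0x11 r1=0x8d r2=0xad r3=0xbe r4=0xc6 r5=0x39  N=1 Z=0
-- IRQ taken; context saved, return-PC = 3 --

SAVED = 0xad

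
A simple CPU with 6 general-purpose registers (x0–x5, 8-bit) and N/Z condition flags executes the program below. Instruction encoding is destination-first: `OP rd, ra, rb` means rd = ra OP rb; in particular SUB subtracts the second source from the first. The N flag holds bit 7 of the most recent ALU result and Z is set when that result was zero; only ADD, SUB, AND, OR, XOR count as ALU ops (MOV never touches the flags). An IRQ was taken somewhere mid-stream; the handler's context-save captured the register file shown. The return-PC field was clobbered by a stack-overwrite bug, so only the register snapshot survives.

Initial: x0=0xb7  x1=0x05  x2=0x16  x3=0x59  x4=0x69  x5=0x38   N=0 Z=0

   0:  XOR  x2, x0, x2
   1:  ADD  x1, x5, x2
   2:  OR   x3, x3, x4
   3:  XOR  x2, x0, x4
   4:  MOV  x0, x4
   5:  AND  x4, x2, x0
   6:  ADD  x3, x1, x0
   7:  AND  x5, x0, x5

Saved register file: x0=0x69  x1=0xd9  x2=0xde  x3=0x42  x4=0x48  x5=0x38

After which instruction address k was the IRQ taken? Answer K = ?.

K = 6

after  0: x0=0xb7 x1=0x05 x2=0xa1 x3=0x59 x4=0x69 x5=0x38  N=1 Z=0
after  1: x0=0xb7 x1=0xd9 x2=0xa1 x3=0x59 x4=0x69 x5=0x38  N=1 Z=0
after  2: x0=0xb7 x1=0xd9 x2=0xa1 x3=0x79 x4=0x69 x5=0x38  N=0 Z=0
after  3: x0=0xb7 x1=0xd9 x2=0xde x3=0x79 x4=0x69 x5=0x38  N=1 Z=0
after  4: x0=0x69 x1=0xd9 x2=0xde x3=0x79 x4=0x69 x5=0x38  N=1 Z=0
after  5: x0=0x69 x1=0xd9 x2=0xde x3=0x79 x4=0x48 x5=0x38  N=0 Z=0
after  6: x0=0x69 x1=0xd9 x2=0xde x3=0x42 x4=0x48 x5=0x38  N=0 Z=0
-- IRQ taken; context saved, return-PC = 7 --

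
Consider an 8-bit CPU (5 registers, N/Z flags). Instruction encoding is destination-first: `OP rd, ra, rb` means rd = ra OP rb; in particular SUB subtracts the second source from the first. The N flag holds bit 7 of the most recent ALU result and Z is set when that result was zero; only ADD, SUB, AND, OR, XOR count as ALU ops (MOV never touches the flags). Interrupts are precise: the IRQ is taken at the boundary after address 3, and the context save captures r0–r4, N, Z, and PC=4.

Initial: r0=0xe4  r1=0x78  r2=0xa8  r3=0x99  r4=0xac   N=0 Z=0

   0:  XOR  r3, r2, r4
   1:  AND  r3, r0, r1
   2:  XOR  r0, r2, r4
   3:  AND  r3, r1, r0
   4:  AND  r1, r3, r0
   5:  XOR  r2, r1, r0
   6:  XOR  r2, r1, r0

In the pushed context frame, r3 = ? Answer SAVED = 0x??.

SAVED = 0x00

after  0: r0=0xe4 r1=0x78 r2=0xa8 r3=0x04 r4=0xac  N=0 Z=0
after  1: r0=0xe4 r1=0x78 r2=0xa8 r3=0x60 r4=0xac  N=0 Z=0
after  2: r0=0x04 r1=0x78 r2=0xa8 r3=0x60 r4=0xac  N=0 Z=0
after  3: r0=0x04 r1=0x78 r2=0xa8 r3=0x00 r4=0xac  N=0 Z=1
-- IRQ taken; context saved, return-PC = 4 --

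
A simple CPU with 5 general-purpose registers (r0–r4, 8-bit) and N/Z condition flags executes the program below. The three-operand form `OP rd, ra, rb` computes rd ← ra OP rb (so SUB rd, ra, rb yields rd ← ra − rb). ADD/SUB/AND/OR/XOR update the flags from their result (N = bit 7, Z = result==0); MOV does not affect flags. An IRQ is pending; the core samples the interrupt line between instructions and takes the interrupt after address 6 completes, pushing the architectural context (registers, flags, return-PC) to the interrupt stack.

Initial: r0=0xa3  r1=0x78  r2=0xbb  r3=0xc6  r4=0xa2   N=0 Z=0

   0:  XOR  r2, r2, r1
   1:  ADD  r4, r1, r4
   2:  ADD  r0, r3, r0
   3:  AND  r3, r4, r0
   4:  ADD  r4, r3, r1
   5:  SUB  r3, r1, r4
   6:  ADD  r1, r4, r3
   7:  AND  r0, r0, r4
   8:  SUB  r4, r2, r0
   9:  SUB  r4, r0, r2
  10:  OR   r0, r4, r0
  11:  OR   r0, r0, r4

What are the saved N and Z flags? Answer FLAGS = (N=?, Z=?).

after  0: r0=0xa3 r1=0x78 r2=0xc3 r3=0xc6 r4=0xa2  N=1 Z=0
after  1: r0=0xa3 r1=0x78 r2=0xc3 r3=0xc6 r4=0x1a  N=0 Z=0
after  2: r0=0x69 r1=0x78 r2=0xc3 r3=0xc6 r4=0x1a  N=0 Z=0
after  3: r0=0x69 r1=0x78 r2=0xc3 r3=0x08 r4=0x1a  N=0 Z=0
after  4: r0=0x69 r1=0x78 r2=0xc3 r3=0x08 r4=0x80  N=1 Z=0
after  5: r0=0x69 r1=0x78 r2=0xc3 r3=0xf8 r4=0x80  N=1 Z=0
after  6: r0=0x69 r1=0x78 r2=0xc3 r3=0xf8 r4=0x80  N=0 Z=0
-- IRQ taken; context saved, return-PC = 7 --

FLAGS = (N=0, Z=0)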